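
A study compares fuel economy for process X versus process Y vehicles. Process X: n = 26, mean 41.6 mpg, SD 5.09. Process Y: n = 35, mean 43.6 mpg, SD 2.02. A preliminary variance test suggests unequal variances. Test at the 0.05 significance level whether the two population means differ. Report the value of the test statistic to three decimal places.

Let group 1 = process X, group 2 = process Y. H0: μ_1 = μ_2; H1: μ_1 ≠ μ_2 (Welch's two-sample t-test, two-sided).
t = (x̄_1 − x̄_2)/√(s_1²/n_1 + s_2²/n_2) = (41.6 − 43.6)/√(5.09²/26 + 2.02²/35) = -1.896
Welch–Satterthwaite df ≈ 30.88
Two-sided p-value ≈ 0.067
Since p ≈ 0.067 > α = 0.05, fail to reject H0; the data do not provide sufficient evidence against H0.

-1.896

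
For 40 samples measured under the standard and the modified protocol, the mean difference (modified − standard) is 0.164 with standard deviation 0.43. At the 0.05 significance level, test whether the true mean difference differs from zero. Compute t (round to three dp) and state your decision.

H0: μ_d = 0; H1: μ_d ≠ 0 (paired t-test on the differences, two-sided).
t = d̄/(s_d/√n) = 0.164/(0.43/√40) = 2.412
df = n − 1 = 39
Two-sided p-value ≈ 0.0207
Since p ≈ 0.0207 < α = 0.05, reject H0; the data support H1.

t = 2.412; reject H0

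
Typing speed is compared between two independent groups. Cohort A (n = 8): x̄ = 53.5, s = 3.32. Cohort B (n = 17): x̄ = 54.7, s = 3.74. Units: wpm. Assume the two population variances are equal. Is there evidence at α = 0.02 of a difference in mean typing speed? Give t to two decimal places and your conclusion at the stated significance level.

t = -0.77; fail to reject H0

Let group 1 = cohort A, group 2 = cohort B. H0: μ_1 = μ_2; H1: μ_1 ≠ μ_2 (two-sample pooled-variance t-test, two-sided).
s_p² = [(8−1)·3.32² + (17−1)·3.74²]/(8+17−2) = 13.0851
t = (53.5 − 54.7)/√[13.0851·(1/8 + 1/17)] = -0.77
df = n₁ + n₂ − 2 = 23
Two-sided p-value ≈ 0.4470
Since p ≈ 0.4470 > α = 0.02, fail to reject H0; the evidence is not statistically significant.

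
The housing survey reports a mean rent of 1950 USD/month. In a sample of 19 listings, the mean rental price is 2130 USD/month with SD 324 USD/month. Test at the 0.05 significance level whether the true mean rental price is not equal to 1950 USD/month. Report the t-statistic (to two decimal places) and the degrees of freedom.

H0: μ = 1950; H1: μ ≠ 1950 (one-sample t-test, two-sided).
t = (x̄ − μ₀)/(s/√n) = (2130 − 1950)/(324/√19) = 2.42
df = n − 1 = 18
Two-sided p-value ≈ 0.0262
Since p ≈ 0.0262 < α = 0.05, reject H0; the data support H1.

t = 2.42, df = 18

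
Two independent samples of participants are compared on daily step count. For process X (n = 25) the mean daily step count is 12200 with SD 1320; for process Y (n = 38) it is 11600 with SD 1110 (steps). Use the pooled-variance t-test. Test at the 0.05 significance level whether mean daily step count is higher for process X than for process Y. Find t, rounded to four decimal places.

Let group 1 = process X, group 2 = process Y. H0: μ_1 = μ_2; H1: μ_1 > μ_2 (two-sample pooled-variance t-test, right-tailed).
s_p² = [(25−1)·1320² + (38−1)·1110²]/(25+38−2) = 1432870
t = (12200 − 11600)/√[1432870·(1/25 + 1/38)] = 1.9464
df = n₁ + n₂ − 2 = 61
p-value = P(T ≥ 1.9464) ≈ 0.0281
Since p ≈ 0.0281 < α = 0.05, reject H0; the data support H1.

1.9464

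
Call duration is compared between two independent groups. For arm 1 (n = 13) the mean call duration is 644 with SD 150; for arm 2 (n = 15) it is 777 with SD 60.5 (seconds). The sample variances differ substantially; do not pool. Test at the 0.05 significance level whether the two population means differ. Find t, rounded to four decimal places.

-2.9929

Let group 1 = arm 1, group 2 = arm 2. H0: μ_1 = μ_2; H1: μ_1 ≠ μ_2 (Welch's two-sample t-test, two-sided).
t = (x̄_1 − x̄_2)/√(s_1²/n_1 + s_2²/n_2) = (644 − 777)/√(150²/13 + 60.5²/15) = -2.9929
Welch–Satterthwaite df ≈ 15.36
Two-sided p-value ≈ 0.0089
Since p ≈ 0.0089 < α = 0.05, reject H0; the data support H1.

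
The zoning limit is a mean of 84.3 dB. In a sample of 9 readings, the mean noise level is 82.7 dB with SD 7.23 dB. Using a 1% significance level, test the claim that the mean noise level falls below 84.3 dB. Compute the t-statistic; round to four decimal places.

H0: μ = 84.3; H1: μ < 84.3 (one-sample t-test, left-tailed).
t = (x̄ − μ₀)/(s/√n) = (82.7 − 84.3)/(7.23/√9) = -0.6639
df = n − 1 = 8
p-value = P(T ≤ -0.6639) ≈ 0.2627
Since p ≈ 0.2627 > α = 0.01, fail to reject H0; the data do not provide sufficient evidence against H0.

-0.6639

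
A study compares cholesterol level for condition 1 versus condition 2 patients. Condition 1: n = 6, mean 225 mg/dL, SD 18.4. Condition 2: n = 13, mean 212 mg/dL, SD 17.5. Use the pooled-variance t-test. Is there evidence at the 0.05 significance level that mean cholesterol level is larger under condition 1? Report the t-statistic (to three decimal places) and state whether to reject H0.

Let group 1 = condition 1, group 2 = condition 2. H0: μ_1 = μ_2; H1: μ_1 > μ_2 (two-sample pooled-variance t-test, right-tailed).
s_p² = [(6−1)·18.4² + (13−1)·17.5²]/(6+13−2) = 315.753
t = (225 − 212)/√[315.753·(1/6 + 1/13)] = 1.482
df = n₁ + n₂ − 2 = 17
p-value = P(T ≥ 1.482) ≈ 0.0783
Since p ≈ 0.0783 > α = 0.05, fail to reject H0; the evidence is not statistically significant.

t = 1.482; fail to reject H0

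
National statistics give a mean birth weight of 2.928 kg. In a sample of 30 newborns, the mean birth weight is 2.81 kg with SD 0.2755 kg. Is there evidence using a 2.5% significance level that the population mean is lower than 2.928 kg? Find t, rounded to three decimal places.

-2.346

H0: μ = 2.928; H1: μ < 2.928 (one-sample t-test, left-tailed).
t = (x̄ − μ₀)/(s/√n) = (2.81 − 2.928)/(0.2755/√30) = -2.346
df = n − 1 = 29
p-value = P(T ≤ -2.346) ≈ 0.013
Since p ≈ 0.013 < α = 0.025, reject H0; the evidence is statistically significant.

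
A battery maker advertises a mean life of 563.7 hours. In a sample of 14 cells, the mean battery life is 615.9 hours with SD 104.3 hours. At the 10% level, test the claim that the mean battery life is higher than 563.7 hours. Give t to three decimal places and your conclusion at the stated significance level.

H0: μ = 563.7; H1: μ > 563.7 (one-sample t-test, right-tailed).
t = (x̄ − μ₀)/(s/√n) = (615.9 − 563.7)/(104.3/√14) = 1.873
df = n − 1 = 13
p-value = P(T ≥ 1.873) ≈ 0.042
Since p ≈ 0.042 < α = 0.1, reject H0; the evidence is statistically significant.

t = 1.873; reject H0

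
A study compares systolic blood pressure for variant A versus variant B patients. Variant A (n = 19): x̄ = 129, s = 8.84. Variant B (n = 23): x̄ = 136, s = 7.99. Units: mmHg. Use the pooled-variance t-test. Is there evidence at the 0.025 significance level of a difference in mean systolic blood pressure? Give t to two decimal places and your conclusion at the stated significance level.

t = -2.69; reject H0

Let group 1 = variant A, group 2 = variant B. H0: μ_1 = μ_2; H1: μ_1 ≠ μ_2 (two-sample pooled-variance t-test, two-sided).
s_p² = [(19−1)·8.84² + (23−1)·7.99²]/(19+23−2) = 70.2776
t = (129 − 136)/√[70.2776·(1/19 + 1/23)] = -2.69
df = n₁ + n₂ − 2 = 40
Two-sided p-value ≈ 0.010
Since p ≈ 0.010 < α = 0.025, reject H0; the data support H1.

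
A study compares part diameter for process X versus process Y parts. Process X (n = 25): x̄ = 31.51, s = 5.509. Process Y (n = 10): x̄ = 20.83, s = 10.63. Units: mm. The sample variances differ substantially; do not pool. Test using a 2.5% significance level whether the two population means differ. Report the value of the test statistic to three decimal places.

3.019

Let group 1 = process X, group 2 = process Y. H0: μ_1 = μ_2; H1: μ_1 ≠ μ_2 (Welch's two-sample t-test, two-sided).
t = (x̄_1 − x̄_2)/√(s_1²/n_1 + s_2²/n_2) = (31.51 − 20.83)/√(5.509²/25 + 10.63²/10) = 3.019
Welch–Satterthwaite df ≈ 10.99
Two-sided p-value ≈ 0.012
Since p ≈ 0.012 < α = 0.025, reject H0; the evidence is statistically significant.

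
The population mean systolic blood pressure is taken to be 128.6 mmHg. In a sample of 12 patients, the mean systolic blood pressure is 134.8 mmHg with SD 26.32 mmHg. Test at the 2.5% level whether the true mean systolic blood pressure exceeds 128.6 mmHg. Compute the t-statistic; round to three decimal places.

0.816

H0: μ = 128.6; H1: μ > 128.6 (one-sample t-test, right-tailed).
t = (x̄ − μ₀)/(s/√n) = (134.8 − 128.6)/(26.32/√12) = 0.816
df = n − 1 = 11
p-value = P(T ≥ 0.816) ≈ 0.2159
Since p ≈ 0.2159 > α = 0.025, fail to reject H0; the data do not provide sufficient evidence against H0.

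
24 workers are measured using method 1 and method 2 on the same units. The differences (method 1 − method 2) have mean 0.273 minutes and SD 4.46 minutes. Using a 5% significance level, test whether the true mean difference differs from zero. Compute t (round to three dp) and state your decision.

t = 0.300; fail to reject H0

H0: μ_d = 0; H1: μ_d ≠ 0 (paired t-test on the differences, two-sided).
t = d̄/(s_d/√n) = 0.273/(4.46/√24) = 0.300
df = n − 1 = 23
Two-sided p-value ≈ 0.767
Since p ≈ 0.767 > α = 0.05, fail to reject H0; the data do not provide sufficient evidence against H0.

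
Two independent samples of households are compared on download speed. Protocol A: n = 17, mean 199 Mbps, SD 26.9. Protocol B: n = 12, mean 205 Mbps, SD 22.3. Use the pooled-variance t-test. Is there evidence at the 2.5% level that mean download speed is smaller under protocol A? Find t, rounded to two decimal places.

-0.63

Let group 1 = protocol A, group 2 = protocol B. H0: μ_1 = μ_2; H1: μ_1 < μ_2 (two-sample pooled-variance t-test, left-tailed).
s_p² = [(17−1)·26.9² + (12−1)·22.3²]/(17+12−2) = 631.406
t = (199 − 205)/√[631.406·(1/17 + 1/12)] = -0.63
df = n₁ + n₂ − 2 = 27
p-value = P(T ≤ -0.63) ≈ 0.266
Since p ≈ 0.266 > α = 0.025, fail to reject H0; the evidence is not statistically significant.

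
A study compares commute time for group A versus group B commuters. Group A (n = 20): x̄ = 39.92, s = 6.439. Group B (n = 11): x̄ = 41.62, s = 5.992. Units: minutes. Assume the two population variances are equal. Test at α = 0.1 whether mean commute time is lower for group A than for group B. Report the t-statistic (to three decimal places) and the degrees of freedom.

t = -0.720, df = 29

Let group 1 = group A, group 2 = group B. H0: μ_1 = μ_2; H1: μ_1 < μ_2 (two-sample pooled-variance t-test, left-tailed).
s_p² = [(20−1)·6.439² + (11−1)·5.992²]/(20+11−2) = 39.5446
t = (39.92 − 41.62)/√[39.5446·(1/20 + 1/11)] = -0.720
df = n₁ + n₂ − 2 = 29
p-value = P(T ≤ -0.720) ≈ 0.2386
Since p ≈ 0.2386 > α = 0.1, fail to reject H0; the data do not provide sufficient evidence against H0.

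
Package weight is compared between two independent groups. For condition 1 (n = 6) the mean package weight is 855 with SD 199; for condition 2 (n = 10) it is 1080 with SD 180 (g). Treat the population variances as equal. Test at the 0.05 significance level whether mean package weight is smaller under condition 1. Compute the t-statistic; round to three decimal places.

Let group 1 = condition 1, group 2 = condition 2. H0: μ_1 = μ_2; H1: μ_1 < μ_2 (two-sample pooled-variance t-test, left-tailed).
s_p² = [(6−1)·199² + (10−1)·180²]/(6+10−2) = 34971.8
t = (855 − 1080)/√[34971.8·(1/6 + 1/10)] = -2.330
df = n₁ + n₂ − 2 = 14
p-value = P(T ≤ -2.330) ≈ 0.0176
Since p ≈ 0.0176 < α = 0.05, reject H0; the data support H1.

-2.330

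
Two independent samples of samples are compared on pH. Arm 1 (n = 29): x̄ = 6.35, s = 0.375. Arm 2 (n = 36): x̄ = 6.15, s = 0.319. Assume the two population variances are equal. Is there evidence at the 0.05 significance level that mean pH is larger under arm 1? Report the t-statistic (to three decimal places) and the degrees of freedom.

Let group 1 = arm 1, group 2 = arm 2. H0: μ_1 = μ_2; H1: μ_1 > μ_2 (two-sample pooled-variance t-test, right-tailed).
s_p² = [(29−1)·0.375² + (36−1)·0.319²]/(29+36−2) = 0.119034
t = (6.35 − 6.15)/√[0.119034·(1/29 + 1/36)] = 2.323
df = n₁ + n₂ − 2 = 63
p-value = P(T ≥ 2.323) ≈ 0.0117
Since p ≈ 0.0117 < α = 0.05, reject H0; the data support H1.

t = 2.323, df = 63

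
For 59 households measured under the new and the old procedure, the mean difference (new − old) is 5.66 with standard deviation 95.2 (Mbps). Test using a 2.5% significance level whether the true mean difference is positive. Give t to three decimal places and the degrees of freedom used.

H0: μ_d = 0; H1: μ_d > 0 (paired t-test on the differences, right-tailed).
t = d̄/(s_d/√n) = 5.66/(95.2/√59) = 0.457
df = n − 1 = 58
p-value = P(T ≥ 0.457) ≈ 0.3248
Since p ≈ 0.3248 > α = 0.025, fail to reject H0; the evidence is not statistically significant.

t = 0.457, df = 58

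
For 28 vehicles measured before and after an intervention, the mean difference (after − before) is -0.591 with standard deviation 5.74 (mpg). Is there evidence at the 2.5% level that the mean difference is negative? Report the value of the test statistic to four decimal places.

H0: μ_d = 0; H1: μ_d < 0 (paired t-test on the differences, left-tailed).
t = d̄/(s_d/√n) = -0.591/(5.74/√28) = -0.5448
df = n − 1 = 27
p-value = P(T ≤ -0.5448) ≈ 0.2952
Since p ≈ 0.2952 > α = 0.025, fail to reject H0; the evidence is not statistically significant.

-0.5448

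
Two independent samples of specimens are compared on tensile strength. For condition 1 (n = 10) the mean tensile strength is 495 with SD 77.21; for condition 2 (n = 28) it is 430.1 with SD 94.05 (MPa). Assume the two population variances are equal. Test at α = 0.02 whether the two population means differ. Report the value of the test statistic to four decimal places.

1.9545

Let group 1 = condition 1, group 2 = condition 2. H0: μ_1 = μ_2; H1: μ_1 ≠ μ_2 (two-sample pooled-variance t-test, two-sided).
s_p² = [(10−1)·77.21² + (28−1)·94.05²]/(10+28−2) = 8124.4
t = (495 − 430.1)/√[8124.4·(1/10 + 1/28)] = 1.9545
df = n₁ + n₂ − 2 = 36
Two-sided p-value ≈ 0.0584
Since p ≈ 0.0584 > α = 0.02, fail to reject H0; the data do not provide sufficient evidence against H0.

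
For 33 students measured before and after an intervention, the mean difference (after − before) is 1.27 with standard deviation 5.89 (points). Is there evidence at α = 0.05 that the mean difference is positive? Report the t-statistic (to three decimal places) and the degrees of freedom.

t = 1.239, df = 32

H0: μ_d = 0; H1: μ_d > 0 (paired t-test on the differences, right-tailed).
t = d̄/(s_d/√n) = 1.27/(5.89/√33) = 1.239
df = n − 1 = 32
p-value = P(T ≥ 1.239) ≈ 0.1122
Since p ≈ 0.1122 > α = 0.05, fail to reject H0; the data do not provide sufficient evidence against H0.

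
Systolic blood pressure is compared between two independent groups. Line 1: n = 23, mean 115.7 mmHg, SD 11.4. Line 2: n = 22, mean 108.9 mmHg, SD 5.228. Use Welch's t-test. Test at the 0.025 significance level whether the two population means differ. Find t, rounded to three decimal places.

2.590

Let group 1 = line 1, group 2 = line 2. H0: μ_1 = μ_2; H1: μ_1 ≠ μ_2 (Welch's two-sample t-test, two-sided).
t = (x̄_1 − x̄_2)/√(s_1²/n_1 + s_2²/n_2) = (115.7 − 108.9)/√(11.4²/23 + 5.228²/22) = 2.590
Welch–Satterthwaite df ≈ 31.16
Two-sided p-value ≈ 0.0145
Since p ≈ 0.0145 < α = 0.025, reject H0; the data support H1.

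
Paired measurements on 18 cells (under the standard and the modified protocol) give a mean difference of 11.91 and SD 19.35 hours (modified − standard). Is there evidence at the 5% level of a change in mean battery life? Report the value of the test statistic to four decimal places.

2.6114

H0: μ_d = 0; H1: μ_d ≠ 0 (paired t-test on the differences, two-sided).
t = d̄/(s_d/√n) = 11.91/(19.35/√18) = 2.6114
df = n − 1 = 17
Two-sided p-value ≈ 0.0182
Since p ≈ 0.0182 < α = 0.05, reject H0; the evidence is statistically significant.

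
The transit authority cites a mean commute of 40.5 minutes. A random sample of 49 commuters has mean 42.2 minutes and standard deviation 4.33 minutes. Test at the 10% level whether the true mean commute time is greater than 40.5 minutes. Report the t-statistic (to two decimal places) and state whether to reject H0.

t = 2.75; reject H0

H0: μ = 40.5; H1: μ > 40.5 (one-sample t-test, right-tailed).
t = (x̄ − μ₀)/(s/√n) = (42.2 − 40.5)/(4.33/√49) = 2.75
df = n − 1 = 48
p-value = P(T ≥ 2.75) ≈ 0.004
Since p ≈ 0.004 < α = 0.1, reject H0; the data support H1.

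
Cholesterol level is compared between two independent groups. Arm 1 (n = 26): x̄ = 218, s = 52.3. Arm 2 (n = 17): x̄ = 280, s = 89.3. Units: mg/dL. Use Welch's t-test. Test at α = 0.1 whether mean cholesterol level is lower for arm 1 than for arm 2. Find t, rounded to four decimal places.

Let group 1 = arm 1, group 2 = arm 2. H0: μ_1 = μ_2; H1: μ_1 < μ_2 (Welch's two-sample t-test, left-tailed).
t = (x̄_1 − x̄_2)/√(s_1²/n_1 + s_2²/n_2) = (218 − 280)/√(52.3²/26 + 89.3²/17) = -2.5872
Welch–Satterthwaite df ≈ 23.23
p-value = P(T ≤ -2.5872) ≈ 0.008
Since p ≈ 0.008 < α = 0.1, reject H0; the evidence is statistically significant.

-2.5872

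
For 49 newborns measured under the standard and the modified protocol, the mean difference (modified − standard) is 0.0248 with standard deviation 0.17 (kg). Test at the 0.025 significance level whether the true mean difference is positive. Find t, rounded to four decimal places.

1.0212

H0: μ_d = 0; H1: μ_d > 0 (paired t-test on the differences, right-tailed).
t = d̄/(s_d/√n) = 0.0248/(0.17/√49) = 1.0212
df = n − 1 = 48
p-value = P(T ≥ 1.0212) ≈ 0.156
Since p ≈ 0.156 > α = 0.025, fail to reject H0; the data do not provide sufficient evidence against H0.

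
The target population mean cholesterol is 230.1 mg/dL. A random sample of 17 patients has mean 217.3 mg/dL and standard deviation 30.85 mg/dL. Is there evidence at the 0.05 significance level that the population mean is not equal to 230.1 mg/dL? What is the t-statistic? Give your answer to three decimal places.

H0: μ = 230.1; H1: μ ≠ 230.1 (one-sample t-test, two-sided).
t = (x̄ − μ₀)/(s/√n) = (217.3 − 230.1)/(30.85/√17) = -1.711
df = n − 1 = 16
Two-sided p-value ≈ 0.1064
Since p ≈ 0.1064 > α = 0.05, fail to reject H0; the evidence is not statistically significant.

-1.711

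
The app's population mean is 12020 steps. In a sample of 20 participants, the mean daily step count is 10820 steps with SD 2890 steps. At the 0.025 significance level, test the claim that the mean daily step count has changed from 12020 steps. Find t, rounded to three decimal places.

-1.857

H0: μ = 12020; H1: μ ≠ 12020 (one-sample t-test, two-sided).
t = (x̄ − μ₀)/(s/√n) = (10820 − 12020)/(2890/√20) = -1.857
df = n − 1 = 19
Two-sided p-value ≈ 0.079
Since p ≈ 0.079 > α = 0.025, fail to reject H0; the data do not provide sufficient evidence against H0.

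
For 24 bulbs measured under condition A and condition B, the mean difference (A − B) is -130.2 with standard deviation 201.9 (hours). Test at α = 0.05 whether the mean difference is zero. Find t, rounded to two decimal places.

-3.16

H0: μ_d = 0; H1: μ_d ≠ 0 (paired t-test on the differences, two-sided).
t = d̄/(s_d/√n) = -130.2/(201.9/√24) = -3.16
df = n − 1 = 23
Two-sided p-value ≈ 0.0044
Since p ≈ 0.0044 < α = 0.05, reject H0; the evidence is statistically significant.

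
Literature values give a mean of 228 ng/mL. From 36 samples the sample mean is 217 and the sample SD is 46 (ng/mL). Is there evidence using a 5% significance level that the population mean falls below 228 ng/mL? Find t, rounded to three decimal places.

-1.435

H0: μ = 228; H1: μ < 228 (one-sample t-test, left-tailed).
t = (x̄ − μ₀)/(s/√n) = (217 − 228)/(46/√36) = -1.435
df = n − 1 = 35
p-value = P(T ≤ -1.435) ≈ 0.0801
Since p ≈ 0.0801 > α = 0.05, fail to reject H0; the evidence is not statistically significant.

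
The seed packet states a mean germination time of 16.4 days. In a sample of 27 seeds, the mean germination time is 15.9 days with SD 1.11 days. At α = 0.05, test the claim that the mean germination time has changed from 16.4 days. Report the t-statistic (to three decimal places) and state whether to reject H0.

H0: μ = 16.4; H1: μ ≠ 16.4 (one-sample t-test, two-sided).
t = (x̄ − μ₀)/(s/√n) = (15.9 − 16.4)/(1.11/√27) = -2.341
df = n − 1 = 26
Two-sided p-value ≈ 0.027
Since p ≈ 0.027 < α = 0.05, reject H0; the evidence is statistically significant.

t = -2.341; reject H0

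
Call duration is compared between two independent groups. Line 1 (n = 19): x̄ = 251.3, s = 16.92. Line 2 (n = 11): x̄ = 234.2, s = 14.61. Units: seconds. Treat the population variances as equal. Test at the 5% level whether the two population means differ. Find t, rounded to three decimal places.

Let group 1 = line 1, group 2 = line 2. H0: μ_1 = μ_2; H1: μ_1 ≠ μ_2 (two-sample pooled-variance t-test, two-sided).
s_p² = [(19−1)·16.92² + (11−1)·14.61²]/(19+11−2) = 260.274
t = (251.3 − 234.2)/√[260.274·(1/19 + 1/11)] = 2.798
df = n₁ + n₂ − 2 = 28
Two-sided p-value ≈ 0.009
Since p ≈ 0.009 < α = 0.05, reject H0; the evidence is statistically significant.

2.798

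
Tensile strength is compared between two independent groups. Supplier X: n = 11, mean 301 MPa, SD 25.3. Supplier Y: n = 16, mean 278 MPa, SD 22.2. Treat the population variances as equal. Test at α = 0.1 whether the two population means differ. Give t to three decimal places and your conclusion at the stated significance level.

t = 2.500; reject H0

Let group 1 = supplier X, group 2 = supplier Y. H0: μ_1 = μ_2; H1: μ_1 ≠ μ_2 (two-sample pooled-variance t-test, two-sided).
s_p² = [(11−1)·25.3² + (16−1)·22.2²]/(11+16−2) = 551.74
t = (301 − 278)/√[551.74·(1/11 + 1/16)] = 2.500
df = n₁ + n₂ − 2 = 25
Two-sided p-value ≈ 0.0193
Since p ≈ 0.0193 < α = 0.1, reject H0; the evidence is statistically significant.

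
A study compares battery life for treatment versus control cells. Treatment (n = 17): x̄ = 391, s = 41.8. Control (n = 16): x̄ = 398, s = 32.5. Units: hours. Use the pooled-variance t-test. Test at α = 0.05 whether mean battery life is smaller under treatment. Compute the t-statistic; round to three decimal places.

Let group 1 = treatment, group 2 = control. H0: μ_1 = μ_2; H1: μ_1 < μ_2 (two-sample pooled-variance t-test, left-tailed).
s_p² = [(17−1)·41.8² + (16−1)·32.5²]/(17+16−2) = 1412.89
t = (391 − 398)/√[1412.89·(1/17 + 1/16)] = -0.535
df = n₁ + n₂ − 2 = 31
p-value = P(T ≤ -0.535) ≈ 0.2984
Since p ≈ 0.2984 > α = 0.05, fail to reject H0; the data do not provide sufficient evidence against H0.

-0.535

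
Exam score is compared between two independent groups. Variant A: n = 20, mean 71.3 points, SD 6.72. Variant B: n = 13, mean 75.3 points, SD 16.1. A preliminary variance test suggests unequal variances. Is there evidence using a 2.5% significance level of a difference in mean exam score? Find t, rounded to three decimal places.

-0.849

Let group 1 = variant A, group 2 = variant B. H0: μ_1 = μ_2; H1: μ_1 ≠ μ_2 (Welch's two-sample t-test, two-sided).
t = (x̄_1 − x̄_2)/√(s_1²/n_1 + s_2²/n_2) = (71.3 − 75.3)/√(6.72²/20 + 16.1²/13) = -0.849
Welch–Satterthwaite df ≈ 14.75
Two-sided p-value ≈ 0.409
Since p ≈ 0.409 > α = 0.025, fail to reject H0; the evidence is not statistically significant.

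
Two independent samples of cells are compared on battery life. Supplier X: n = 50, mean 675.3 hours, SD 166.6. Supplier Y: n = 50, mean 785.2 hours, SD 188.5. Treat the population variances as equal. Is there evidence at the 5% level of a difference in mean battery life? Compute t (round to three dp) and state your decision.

Let group 1 = supplier X, group 2 = supplier Y. H0: μ_1 = μ_2; H1: μ_1 ≠ μ_2 (two-sample pooled-variance t-test, two-sided).
s_p² = [(50−1)·166.6² + (50−1)·188.5²]/(50+50−2) = 31643.9
t = (675.3 − 785.2)/√[31643.9·(1/50 + 1/50)] = -3.089
df = n₁ + n₂ − 2 = 98
Two-sided p-value ≈ 0.003
Since p ≈ 0.003 < α = 0.05, reject H0; the evidence is statistically significant.

t = -3.089; reject H0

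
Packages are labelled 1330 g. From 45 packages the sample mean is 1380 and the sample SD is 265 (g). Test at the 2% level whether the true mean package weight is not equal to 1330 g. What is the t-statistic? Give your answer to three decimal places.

1.266

H0: μ = 1330; H1: μ ≠ 1330 (one-sample t-test, two-sided).
t = (x̄ − μ₀)/(s/√n) = (1380 − 1330)/(265/√45) = 1.266
df = n − 1 = 44
Two-sided p-value ≈ 0.2123
Since p ≈ 0.2123 > α = 0.02, fail to reject H0; the evidence is not statistically significant.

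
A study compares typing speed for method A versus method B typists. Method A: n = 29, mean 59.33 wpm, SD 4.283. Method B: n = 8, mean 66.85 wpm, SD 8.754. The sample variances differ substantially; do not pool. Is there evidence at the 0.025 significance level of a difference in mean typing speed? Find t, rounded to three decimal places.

Let group 1 = method A, group 2 = method B. H0: μ_1 = μ_2; H1: μ_1 ≠ μ_2 (Welch's two-sample t-test, two-sided).
t = (x̄_1 − x̄_2)/√(s_1²/n_1 + s_2²/n_2) = (59.33 − 66.85)/√(4.283²/29 + 8.754²/8) = -2.353
Welch–Satterthwaite df ≈ 7.95
Two-sided p-value ≈ 0.047
Since p ≈ 0.047 > α = 0.025, fail to reject H0; the evidence is not statistically significant.

-2.353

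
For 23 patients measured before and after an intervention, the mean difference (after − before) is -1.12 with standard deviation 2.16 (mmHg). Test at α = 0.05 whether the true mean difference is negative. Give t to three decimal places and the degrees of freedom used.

H0: μ_d = 0; H1: μ_d < 0 (paired t-test on the differences, left-tailed).
t = d̄/(s_d/√n) = -1.12/(2.16/√23) = -2.487
df = n − 1 = 22
p-value = P(T ≤ -2.487) ≈ 0.010
Since p ≈ 0.010 < α = 0.05, reject H0; the data support H1.

t = -2.487, df = 22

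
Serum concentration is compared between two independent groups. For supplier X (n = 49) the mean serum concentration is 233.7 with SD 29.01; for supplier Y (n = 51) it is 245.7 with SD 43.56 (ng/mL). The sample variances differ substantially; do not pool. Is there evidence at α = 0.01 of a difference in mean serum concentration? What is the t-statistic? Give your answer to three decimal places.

-1.627

Let group 1 = supplier X, group 2 = supplier Y. H0: μ_1 = μ_2; H1: μ_1 ≠ μ_2 (Welch's two-sample t-test, two-sided).
t = (x̄_1 − x̄_2)/√(s_1²/n_1 + s_2²/n_2) = (233.7 − 245.7)/√(29.01²/49 + 43.56²/51) = -1.627
Welch–Satterthwaite df ≈ 87.41
Two-sided p-value ≈ 0.1073
Since p ≈ 0.1073 > α = 0.01, fail to reject H0; the data do not provide sufficient evidence against H0.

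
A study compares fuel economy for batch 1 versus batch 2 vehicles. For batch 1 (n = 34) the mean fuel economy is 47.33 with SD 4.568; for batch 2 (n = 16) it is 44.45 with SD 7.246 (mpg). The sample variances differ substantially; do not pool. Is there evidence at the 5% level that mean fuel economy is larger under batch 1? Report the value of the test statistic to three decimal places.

1.459

Let group 1 = batch 1, group 2 = batch 2. H0: μ_1 = μ_2; H1: μ_1 > μ_2 (Welch's two-sample t-test, right-tailed).
t = (x̄_1 − x̄_2)/√(s_1²/n_1 + s_2²/n_2) = (47.33 − 44.45)/√(4.568²/34 + 7.246²/16) = 1.459
Welch–Satterthwaite df ≈ 20.80
p-value = P(T ≥ 1.459) ≈ 0.0797
Since p ≈ 0.0797 > α = 0.05, fail to reject H0; the data do not provide sufficient evidence against H0.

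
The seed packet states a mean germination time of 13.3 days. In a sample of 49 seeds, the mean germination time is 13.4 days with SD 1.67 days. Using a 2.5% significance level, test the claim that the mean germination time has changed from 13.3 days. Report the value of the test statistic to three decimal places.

0.419

H0: μ = 13.3; H1: μ ≠ 13.3 (one-sample t-test, two-sided).
t = (x̄ − μ₀)/(s/√n) = (13.4 − 13.3)/(1.67/√49) = 0.419
df = n − 1 = 48
Two-sided p-value ≈ 0.6770
Since p ≈ 0.6770 > α = 0.025, fail to reject H0; the data do not provide sufficient evidence against H0.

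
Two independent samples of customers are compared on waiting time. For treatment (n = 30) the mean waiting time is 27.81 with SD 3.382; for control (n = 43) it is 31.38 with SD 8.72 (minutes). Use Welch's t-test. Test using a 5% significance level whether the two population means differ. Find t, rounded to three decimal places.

-2.435

Let group 1 = treatment, group 2 = control. H0: μ_1 = μ_2; H1: μ_1 ≠ μ_2 (Welch's two-sample t-test, two-sided).
t = (x̄_1 − x̄_2)/√(s_1²/n_1 + s_2²/n_2) = (27.81 − 31.38)/√(3.382²/30 + 8.72²/43) = -2.435
Welch–Satterthwaite df ≈ 58.15
Two-sided p-value ≈ 0.018
Since p ≈ 0.018 < α = 0.05, reject H0; the data support H1.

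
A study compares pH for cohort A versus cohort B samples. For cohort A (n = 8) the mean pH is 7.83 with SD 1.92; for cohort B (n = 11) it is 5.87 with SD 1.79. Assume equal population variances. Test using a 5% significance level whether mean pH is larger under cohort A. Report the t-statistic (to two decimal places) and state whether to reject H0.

t = 2.29; reject H0

Let group 1 = cohort A, group 2 = cohort B. H0: μ_1 = μ_2; H1: μ_1 > μ_2 (two-sample pooled-variance t-test, right-tailed).
s_p² = [(8−1)·1.92² + (11−1)·1.79²]/(8+11−2) = 3.40269
t = (7.83 − 5.87)/√[3.40269·(1/8 + 1/11)] = 2.29
df = n₁ + n₂ − 2 = 17
p-value = P(T ≥ 2.29) ≈ 0.018
Since p ≈ 0.018 < α = 0.05, reject H0; the evidence is statistically significant.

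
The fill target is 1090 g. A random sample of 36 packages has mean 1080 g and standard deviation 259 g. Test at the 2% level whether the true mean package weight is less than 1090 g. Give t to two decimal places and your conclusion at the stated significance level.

H0: μ = 1090; H1: μ < 1090 (one-sample t-test, left-tailed).
t = (x̄ − μ₀)/(s/√n) = (1080 − 1090)/(259/√36) = -0.23
df = n − 1 = 35
p-value = P(T ≤ -0.23) ≈ 0.4091
Since p ≈ 0.4091 > α = 0.02, fail to reject H0; the evidence is not statistically significant.

t = -0.23; fail to reject H0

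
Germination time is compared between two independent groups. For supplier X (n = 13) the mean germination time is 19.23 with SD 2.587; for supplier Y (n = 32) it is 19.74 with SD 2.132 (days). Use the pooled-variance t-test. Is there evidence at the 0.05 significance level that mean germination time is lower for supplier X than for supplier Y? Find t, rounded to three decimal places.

-0.684

Let group 1 = supplier X, group 2 = supplier Y. H0: μ_1 = μ_2; H1: μ_1 < μ_2 (two-sample pooled-variance t-test, left-tailed).
s_p² = [(13−1)·2.587² + (32−1)·2.132²]/(13+32−2) = 5.14463
t = (19.23 − 19.74)/√[5.14463·(1/13 + 1/32)] = -0.684
df = n₁ + n₂ − 2 = 43
p-value = P(T ≤ -0.684) ≈ 0.249
Since p ≈ 0.249 > α = 0.05, fail to reject H0; the evidence is not statistically significant.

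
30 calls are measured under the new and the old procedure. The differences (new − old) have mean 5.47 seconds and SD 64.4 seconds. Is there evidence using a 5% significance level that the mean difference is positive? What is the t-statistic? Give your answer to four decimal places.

0.4652

H0: μ_d = 0; H1: μ_d > 0 (paired t-test on the differences, right-tailed).
t = d̄/(s_d/√n) = 5.47/(64.4/√30) = 0.4652
df = n − 1 = 29
p-value = P(T ≥ 0.4652) ≈ 0.323
Since p ≈ 0.323 > α = 0.05, fail to reject H0; the evidence is not statistically significant.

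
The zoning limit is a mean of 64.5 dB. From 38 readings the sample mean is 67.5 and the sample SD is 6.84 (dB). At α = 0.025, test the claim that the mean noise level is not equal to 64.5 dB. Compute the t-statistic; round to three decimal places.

H0: μ = 64.5; H1: μ ≠ 64.5 (one-sample t-test, two-sided).
t = (x̄ − μ₀)/(s/√n) = (67.5 − 64.5)/(6.84/√38) = 2.704
df = n − 1 = 37
Two-sided p-value ≈ 0.0103
Since p ≈ 0.0103 < α = 0.025, reject H0; the data support H1.

2.704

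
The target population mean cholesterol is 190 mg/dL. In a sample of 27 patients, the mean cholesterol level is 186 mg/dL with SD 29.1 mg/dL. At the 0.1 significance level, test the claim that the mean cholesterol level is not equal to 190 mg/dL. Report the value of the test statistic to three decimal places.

-0.714

H0: μ = 190; H1: μ ≠ 190 (one-sample t-test, two-sided).
t = (x̄ − μ₀)/(s/√n) = (186 − 190)/(29.1/√27) = -0.714
df = n − 1 = 26
Two-sided p-value ≈ 0.4814
Since p ≈ 0.4814 > α = 0.1, fail to reject H0; the data do not provide sufficient evidence against H0.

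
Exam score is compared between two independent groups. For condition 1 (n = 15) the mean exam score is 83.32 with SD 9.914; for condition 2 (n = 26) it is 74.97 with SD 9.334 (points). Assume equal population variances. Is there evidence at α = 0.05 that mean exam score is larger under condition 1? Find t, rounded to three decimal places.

Let group 1 = condition 1, group 2 = condition 2. H0: μ_1 = μ_2; H1: μ_1 > μ_2 (two-sample pooled-variance t-test, right-tailed).
s_p² = [(15−1)·9.914² + (26−1)·9.334²]/(15+26−2) = 91.1311
t = (83.32 − 74.97)/√[91.1311·(1/15 + 1/26)] = 2.698
df = n₁ + n₂ − 2 = 39
p-value = P(T ≥ 2.698) ≈ 0.0051
Since p ≈ 0.0051 < α = 0.05, reject H0; the data support H1.

2.698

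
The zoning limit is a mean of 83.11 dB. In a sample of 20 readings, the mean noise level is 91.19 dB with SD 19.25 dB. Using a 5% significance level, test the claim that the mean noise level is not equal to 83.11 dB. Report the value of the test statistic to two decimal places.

1.88

H0: μ = 83.11; H1: μ ≠ 83.11 (one-sample t-test, two-sided).
t = (x̄ − μ₀)/(s/√n) = (91.19 − 83.11)/(19.25/√20) = 1.88
df = n − 1 = 19
Two-sided p-value ≈ 0.076
Since p ≈ 0.076 > α = 0.05, fail to reject H0; the data do not provide sufficient evidence against H0.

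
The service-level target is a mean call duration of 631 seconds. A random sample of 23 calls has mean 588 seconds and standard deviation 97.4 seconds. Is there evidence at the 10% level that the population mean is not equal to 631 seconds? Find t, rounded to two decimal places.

-2.12

H0: μ = 631; H1: μ ≠ 631 (one-sample t-test, two-sided).
t = (x̄ − μ₀)/(s/√n) = (588 − 631)/(97.4/√23) = -2.12
df = n − 1 = 22
Two-sided p-value ≈ 0.046
Since p ≈ 0.046 < α = 0.1, reject H0; the data support H1.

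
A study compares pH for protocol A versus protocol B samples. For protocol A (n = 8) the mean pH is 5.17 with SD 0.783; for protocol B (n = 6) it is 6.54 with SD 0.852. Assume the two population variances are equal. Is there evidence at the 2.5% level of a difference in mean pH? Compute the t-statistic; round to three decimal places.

Let group 1 = protocol A, group 2 = protocol B. H0: μ_1 = μ_2; H1: μ_1 ≠ μ_2 (two-sample pooled-variance t-test, two-sided).
s_p² = [(8−1)·0.783² + (6−1)·0.852²]/(8+6−2) = 0.660095
t = (5.17 − 6.54)/√[0.660095·(1/8 + 1/6)] = -3.122
df = n₁ + n₂ − 2 = 12
Two-sided p-value ≈ 0.009
Since p ≈ 0.009 < α = 0.025, reject H0; the evidence is statistically significant.

-3.122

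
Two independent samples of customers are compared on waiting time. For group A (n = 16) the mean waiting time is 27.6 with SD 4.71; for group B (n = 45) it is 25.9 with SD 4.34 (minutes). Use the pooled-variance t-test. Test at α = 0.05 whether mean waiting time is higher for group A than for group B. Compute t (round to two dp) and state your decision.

Let group 1 = group A, group 2 = group B. H0: μ_1 = μ_2; H1: μ_1 > μ_2 (two-sample pooled-variance t-test, right-tailed).
s_p² = [(16−1)·4.71² + (45−1)·4.34²]/(16+45−2) = 19.6869
t = (27.6 − 25.9)/√[19.6869·(1/16 + 1/45)] = 1.32
df = n₁ + n₂ − 2 = 59
p-value = P(T ≥ 1.32) ≈ 0.097
Since p ≈ 0.097 > α = 0.05, fail to reject H0; the data do not provide sufficient evidence against H0.

t = 1.32; fail to reject H0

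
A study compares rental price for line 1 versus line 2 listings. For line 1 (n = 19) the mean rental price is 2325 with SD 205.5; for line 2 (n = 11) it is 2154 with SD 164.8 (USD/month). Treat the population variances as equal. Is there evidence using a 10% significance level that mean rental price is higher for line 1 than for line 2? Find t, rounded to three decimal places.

Let group 1 = line 1, group 2 = line 2. H0: μ_1 = μ_2; H1: μ_1 > μ_2 (two-sample pooled-variance t-test, right-tailed).
s_p² = [(19−1)·205.5² + (11−1)·164.8²]/(19+11−2) = 36847.7
t = (2325 − 2154)/√[36847.7·(1/19 + 1/11)] = 2.351
df = n₁ + n₂ − 2 = 28
p-value = P(T ≥ 2.351) ≈ 0.013
Since p ≈ 0.013 < α = 0.1, reject H0; the data support H1.

2.351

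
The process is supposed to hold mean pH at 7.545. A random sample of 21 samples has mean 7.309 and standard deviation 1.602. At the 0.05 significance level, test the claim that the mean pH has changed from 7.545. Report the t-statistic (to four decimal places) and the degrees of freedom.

H0: μ = 7.545; H1: μ ≠ 7.545 (one-sample t-test, two-sided).
t = (x̄ − μ₀)/(s/√n) = (7.309 − 7.545)/(1.602/√21) = -0.6751
df = n − 1 = 20
Two-sided p-value ≈ 0.5074
Since p ≈ 0.5074 > α = 0.05, fail to reject H0; the evidence is not statistically significant.

t = -0.6751, df = 20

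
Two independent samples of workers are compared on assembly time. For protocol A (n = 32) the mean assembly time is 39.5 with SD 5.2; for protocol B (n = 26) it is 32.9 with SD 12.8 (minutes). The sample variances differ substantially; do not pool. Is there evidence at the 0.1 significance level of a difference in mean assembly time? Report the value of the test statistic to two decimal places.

Let group 1 = protocol A, group 2 = protocol B. H0: μ_1 = μ_2; H1: μ_1 ≠ μ_2 (Welch's two-sample t-test, two-sided).
t = (x̄_1 − x̄_2)/√(s_1²/n_1 + s_2²/n_2) = (39.5 − 32.9)/√(5.2²/32 + 12.8²/26) = 2.47
Welch–Satterthwaite df ≈ 31.69
Two-sided p-value ≈ 0.0191
Since p ≈ 0.0191 < α = 0.1, reject H0; the evidence is statistically significant.

2.47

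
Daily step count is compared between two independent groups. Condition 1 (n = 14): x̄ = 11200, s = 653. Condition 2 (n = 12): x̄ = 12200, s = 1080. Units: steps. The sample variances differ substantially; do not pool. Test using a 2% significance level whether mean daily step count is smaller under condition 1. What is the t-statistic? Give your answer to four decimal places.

-2.7988

Let group 1 = condition 1, group 2 = condition 2. H0: μ_1 = μ_2; H1: μ_1 < μ_2 (Welch's two-sample t-test, left-tailed).
t = (x̄_1 − x̄_2)/√(s_1²/n_1 + s_2²/n_2) = (11200 − 12200)/√(653²/14 + 1080²/12) = -2.7988
Welch–Satterthwaite df ≈ 17.52
p-value = P(T ≤ -2.7988) ≈ 0.0060
Since p ≈ 0.0060 < α = 0.02, reject H0; the data support H1.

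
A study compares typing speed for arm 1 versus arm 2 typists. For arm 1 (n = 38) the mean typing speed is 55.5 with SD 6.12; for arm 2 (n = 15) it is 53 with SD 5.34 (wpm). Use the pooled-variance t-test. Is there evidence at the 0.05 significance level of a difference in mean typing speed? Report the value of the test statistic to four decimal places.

Let group 1 = arm 1, group 2 = arm 2. H0: μ_1 = μ_2; H1: μ_1 ≠ μ_2 (two-sample pooled-variance t-test, two-sided).
s_p² = [(38−1)·6.12² + (15−1)·5.34²]/(38+15−2) = 35.0006
t = (55.5 − 53)/√[35.0006·(1/38 + 1/15)] = 1.3858
df = n₁ + n₂ − 2 = 51
Two-sided p-value ≈ 0.1718
Since p ≈ 0.1718 > α = 0.05, fail to reject H0; the data do not provide sufficient evidence against H0.

1.3858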